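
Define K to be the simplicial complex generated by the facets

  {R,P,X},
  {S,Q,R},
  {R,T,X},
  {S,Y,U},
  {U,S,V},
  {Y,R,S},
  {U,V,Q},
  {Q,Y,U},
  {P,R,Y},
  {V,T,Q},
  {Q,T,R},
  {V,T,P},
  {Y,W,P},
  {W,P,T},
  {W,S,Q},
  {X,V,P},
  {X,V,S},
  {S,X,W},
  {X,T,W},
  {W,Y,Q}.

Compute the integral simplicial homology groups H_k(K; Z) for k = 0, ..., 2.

H_0 = Z,  H_1 = Z ⊕ Z/2,  H_2 = 0.

Order the vertices as P < Q < R < S < T < U < V < W < X < Y. Listing each simplex with vertices in this order, K has dimension 2 with simplices:

  0-simplices (10): P, Q, R, S, T, U, V, W, X, Y
  1-simplices (30): PR, PT, PV, PW, PX, PY, QR, QS, QT, QU, QV, QW, QY, RS, RT, RX, RY, SU, SV, SW, SX, SY, TV, TW, TX, UV, UY, VX, WX, WY
  2-simplices (20): PRX, PRY, PTV, PTW, PVX, PWY, QRS, QRT, QSW, QTV, QUV, QUY, QWY, RSY, RTX, SUV, SUY, SVX, SWX, TWX

giving chain groups C_0 ≅ Z^10, C_1 ≅ Z^30, C_2 ≅ Z^20.

The boundary map ∂_1: C_1 → C_0 is given by ∂[p,q] = [q] − [p]. For instance
  ∂PY = Y − P.
As a 10×30 matrix over Z this has rank 9, with invariant factors (1,1,1,1,1,1,1,1,1).

The boundary map ∂_2: C_2 → C_1 maps a triangle to the signed sum of its edges. For instance
  ∂QWY = WY − QY + QW,
  ∂QTV = TV − QV + QT.
The resulting 30×20 matrix has rank 20, and its Smith normal form has invariant factors (1,1,1,1,1,1,1,1,1,1,1,1,1,1,1,1,1,1,1,2).

Now H_k = ker ∂_k / im ∂_{k+1}, so:

  H_0: rank C_0 − rank ∂_1 = 10 − 9 = 1, and the invariant factors of ∂_1 are all 1, so H_0 ≅ Z.
  H_1: rank ker ∂_1 − rank ∂_2 = (30 − 9) − 20 = 1, and ∂_2 has invariant factor 2 > 1, so H_1 ≅ Z ⊕ Z/2.
  H_2: rank ker ∂_2 − rank ∂_3 = (20 − 20) − 0 = 0, and there is no ∂_3, so H_2 ≅ 0.

(K is a triangulation of the Klein bottle.)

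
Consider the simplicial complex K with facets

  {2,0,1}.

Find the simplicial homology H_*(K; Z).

H_0 ≅ Z,  H_1 = 0,  H_2 = 0.

K has 3 vertices, 3 edges, 1 triangle.
rank ∂_0 = 0, rank ∂_1 = 2 ⇒ b_0 = 3 − 0 − 2 = 1; all invariant factors of ∂_1 are 1 so no torsion. So H_0 ≅ Z.
rank ∂_1 = 2, rank ∂_2 = 1 ⇒ b_1 = 3 − 2 − 1 = 0; all invariant factors of ∂_2 are 1 so no torsion. So H_1 ≅ 0.
rank ∂_2 = 1, rank ∂_3 = 0 ⇒ b_2 = 1 − 1 − 0 = 0. So H_2 ≅ 0.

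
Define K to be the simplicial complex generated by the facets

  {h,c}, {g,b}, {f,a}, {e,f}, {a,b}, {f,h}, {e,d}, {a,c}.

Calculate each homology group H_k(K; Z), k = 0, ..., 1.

H_0 ≅ Z,  H_1 ≅ Z.

K has 8 vertices, 8 edges.
rank ∂_0 = 0, rank ∂_1 = 7 ⇒ b_0 = 8 − 0 − 7 = 1; all invariant factors of ∂_1 are 1 so no torsion. So H_0 ≅ Z.
rank ∂_1 = 7, rank ∂_2 = 0 ⇒ b_1 = 8 − 7 − 0 = 1. So H_1 ≅ Z.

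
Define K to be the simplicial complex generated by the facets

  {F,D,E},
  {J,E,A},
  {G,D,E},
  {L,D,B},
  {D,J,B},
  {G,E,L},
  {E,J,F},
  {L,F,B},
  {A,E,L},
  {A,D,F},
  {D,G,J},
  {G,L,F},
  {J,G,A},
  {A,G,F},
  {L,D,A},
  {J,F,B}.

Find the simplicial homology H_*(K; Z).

Take the total order A < B < D < E < F < G < J < L on the vertex set. Then K (dimension 2) consists of the simplices:

  0-simplices (8): A, B, D, E, F, G, J, L
  1-simplices (24): AD, AE, AF, AG, AJ, AL, BD, BF, BJ, BL, DE, DF, DG, DJ, DL, EF, EG, EJ, EL, FG, FJ, FL, GJ, GL
  2-simplices (16): ADF, ADL, AEJ, AEL, AFG, AGJ, BDJ, BDL, BFJ, BFL, DEF, DEG, DGJ, EFJ, EGL, FGL

giving chain groups C_0 ≅ Z^8, C_1 ≅ Z^24, C_2 ≅ Z^16.

The boundary map ∂_1: C_1 → C_0 maps an edge to its endpoints' difference, ∂[p,q] = q − p. For instance
  ∂FJ = J − F.
As a 8×24 matrix over Z this has rank 7, with invariant factors (1,1,1,1,1,1,1).

The boundary map ∂_2: C_2 → C_1 maps a triangle to the signed sum of its edges. For instance
  ∂BFL = FL − BL + BF,
  ∂AEL = EL − AL + AE.
The resulting 24×16 matrix has rank 15, and its Smith normal form has invariant factors (1,1,1,1,1,1,1,1,1,1,1,1,1,1,1).

From H_k ≅ ker(∂_k) / im(∂_{k+1}) we obtain:

  H_0: rank C_0 − rank ∂_1 = 8 − 7 = 1, and the invariant factors of ∂_1 are all 1, so H_0 ≅ Z.
  H_1: rank ker ∂_1 − rank ∂_2 = (24 − 7) − 15 = 2, and the invariant factors of ∂_2 are all 1, so H_1 ≅ Z^2.
  H_2: rank ker ∂_2 − rank ∂_3 = (16 − 15) − 0 = 1, and there is no ∂_3, so H_2 ≅ Z.

(K is a triangulation of the torus T^2.)

H_0 = Z,  H_1 = Z^2,  H_2 = Z.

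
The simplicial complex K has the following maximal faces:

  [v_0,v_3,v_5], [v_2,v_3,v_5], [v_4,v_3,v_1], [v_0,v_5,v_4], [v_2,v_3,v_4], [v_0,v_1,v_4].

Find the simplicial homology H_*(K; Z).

H_0 = Z,  H_1 = Z,  H_2 = 0.

Order the vertices as v_0 < v_1 < v_2 < v_3 < v_4 < v_5. Listing each simplex with vertices in this order, K has dimension 2 with simplices:

  0-simplices (6): [v_0], [v_1], [v_2], [v_3], [v_4], [v_5]
  1-simplices (12): [v_0,v_1], [v_0,v_3], [v_0,v_4], [v_0,v_5], [v_1,v_3], [v_1,v_4], [v_2,v_3], [v_2,v_4], [v_2,v_5], [v_3,v_4], [v_3,v_5], [v_4,v_5]
  2-simplices (6): [v_0,v_1,v_4], [v_0,v_3,v_5], [v_0,v_4,v_5], [v_1,v_3,v_4], [v_2,v_3,v_4], [v_2,v_3,v_5]

giving chain groups C_0 ≅ Z^6, C_1 ≅ Z^12, C_2 ≅ Z^6.

∂_1: C_1 → C_0 sends each edge [p,q] (with p < q) to q − p.
As a 6×12 matrix over Z this has rank 5, with invariant factors (1,1,1,1,1).

The boundary map ∂_2: C_2 → C_1 acts by ∂[p,q,r] = [q,r] − [p,r] + [p,q]. For instance
  ∂[v_1,v_3,v_4] = [v_3,v_4] − [v_1,v_4] + [v_1,v_3],
  ∂[v_2,v_3,v_5] = [v_3,v_5] − [v_2,v_5] + [v_2,v_3].
The resulting 12×6 matrix has rank 6, and its Smith normal form has invariant factors (1,1,1,1,1,1).

Computing H_k = (kernel of ∂_k) / (image of ∂_{k+1}):

  H_0: rank C_0 − rank ∂_1 = 6 − 5 = 1, and the invariant factors of ∂_1 are all 1, so H_0 ≅ Z.
  H_1: rank ker ∂_1 − rank ∂_2 = (12 − 5) − 6 = 1, and the invariant factors of ∂_2 are all 1, so H_1 ≅ Z.
  H_2: rank ker ∂_2 − rank ∂_3 = (6 − 6) − 0 = 0, and there is no ∂_3, so H_2 ≅ 0.

As a check, the Euler characteristic is 6 − 12 + 6 = 0, which agrees with 1 − 1 + 0 = 0.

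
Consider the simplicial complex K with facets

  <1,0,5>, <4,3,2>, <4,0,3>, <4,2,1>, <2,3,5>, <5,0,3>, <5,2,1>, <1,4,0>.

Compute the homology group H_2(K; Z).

Fix the vertex order 0 < 1 < 2 < 3 < 4 < 5 and write every simplex with vertices in increasing order. Then dim K = 2 and the simplices of K are:

  0-simplices (6): [0], [1], [2], [3], [4], [5]
  1-simplices (12): [0,1], [0,3], [0,4], [0,5], [1,2], [1,4], [1,5], [2,3], [2,4], [2,5], [3,4], [3,5]
  2-simplices (8): [0,1,4], [0,1,5], [0,3,4], [0,3,5], [1,2,4], [1,2,5], [2,3,4], [2,3,5]

Hence C_0 ≅ Z^6, C_1 ≅ Z^12, C_2 ≅ Z^8.

The boundary map ∂_1: C_1 → C_0 maps an edge to its endpoints' difference, ∂[p,q] = q − p.
As a 6×12 matrix over Z this has rank 5, with invariant factors (1,1,1,1,1).

Boundary ∂_2: C_2 → C_1 maps a triangle to the signed sum of its edges. For instance
  ∂[0,3,5] = [3,5] − [0,5] + [0,3],
  ∂[0,1,4] = [1,4] − [0,4] + [0,1].
This gives a 12×8 integer matrix of rank 7; reducing to Smith normal form yields diagonal entries (1,1,1,1,1,1,1).

Now H_k = ker ∂_k / im ∂_{k+1}, so:

  H_2: rank ker ∂_2 − rank ∂_3 = (8 − 7) − 0 = 1, and there is no ∂_3, so H_2 ≅ Z.

H_2 = Z.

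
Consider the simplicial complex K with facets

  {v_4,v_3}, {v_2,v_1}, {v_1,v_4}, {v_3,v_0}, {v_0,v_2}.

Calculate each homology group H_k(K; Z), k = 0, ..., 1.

H_0 ≅ Z,  H_1 ≅ Z.

Take the total order v_0 < v_1 < v_2 < v_3 < v_4 on the vertex set. Then K (dimension 1) consists of the simplices:

  0-simplices (5): [v_0], [v_1], [v_2], [v_3], [v_4]
  1-simplices (5): [v_0,v_2], [v_0,v_3], [v_1,v_2], [v_1,v_4], [v_3,v_4]

giving chain groups C_0 ≅ Z^5, C_1 ≅ Z^5.

∂_1: C_1 → C_0 maps an edge to its endpoints' difference, ∂[p,q] = q − p.
This gives a 5×5 integer matrix of rank 4; reducing to Smith normal form yields diagonal entries (1,1,1,1).

From H_k ≅ ker(∂_k) / im(∂_{k+1}) we obtain:

  H_0: rank C_0 − rank ∂_1 = 5 − 4 = 1, and the invariant factors of ∂_1 are all 1, so H_0 = Z.
  H_1: rank ker ∂_1 − rank ∂_2 = (5 − 4) − 0 = 1, and there is no ∂_2, so H_1 = Z.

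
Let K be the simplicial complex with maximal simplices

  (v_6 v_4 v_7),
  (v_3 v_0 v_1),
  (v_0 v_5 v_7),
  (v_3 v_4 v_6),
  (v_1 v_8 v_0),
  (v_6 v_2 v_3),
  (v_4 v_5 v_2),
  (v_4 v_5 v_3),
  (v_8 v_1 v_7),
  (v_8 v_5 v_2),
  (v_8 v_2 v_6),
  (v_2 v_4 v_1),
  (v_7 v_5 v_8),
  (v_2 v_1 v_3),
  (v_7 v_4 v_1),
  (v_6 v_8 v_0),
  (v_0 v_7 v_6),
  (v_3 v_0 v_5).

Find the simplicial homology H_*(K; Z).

Fix the vertex order v_0 < v_1 < v_2 < v_3 < v_4 < v_5 < v_6 < v_7 < v_8 and write every simplex with vertices in increasing order. Then dim K = 2 and the simplices of K are:

  0-simplices (9): [v_0], [v_1], [v_2], [v_3], [v_4], [v_5], [v_6], [v_7], [v_8]
  1-simplices (27): (27 of them)
  2-simplices (18): (18 of them)

so the chain groups are C_0 ≅ Z^9, C_1 ≅ Z^27, C_2 ≅ Z^18.

∂_1: C_1 → C_0 is given by ∂[p,q] = [q] − [p]. For instance
  ∂[v_5,v_7] = [v_7] − [v_5].
The resulting 9×27 matrix has rank 8, and its Smith normal form has invariant factors (1,1,1,1,1,1,1,1).

∂_2: C_2 → C_1 sends each 2-simplex [p,q,r] to [q,r] − [p,r] + [p,q]. For instance
  ∂[v_2,v_6,v_8] = [v_6,v_8] − [v_2,v_8] + [v_2,v_6],
  ∂[v_4,v_6,v_7] = [v_6,v_7] − [v_4,v_7] + [v_4,v_6].
As a 27×18 matrix over Z this has rank 18, with invariant factors (1,1,1,1,1,1,1,1,1,1,1,1,1,1,1,1,1,2).

Computing H_k = (kernel of ∂_k) / (image of ∂_{k+1}):

  H_0: rank C_0 − rank ∂_1 = 9 − 8 = 1, and the invariant factors of ∂_1 are all 1, so H_0 ≅ Z.
  H_1: rank ker ∂_1 − rank ∂_2 = (27 − 8) − 18 = 1, and ∂_2 has invariant factor 2 > 1, so H_1 ≅ Z ⊕ Z/2.
  H_2: rank ker ∂_2 − rank ∂_3 = (18 − 18) − 0 = 0, and there is no ∂_3, so H_2 ≅ 0.

H_0 ≅ Z,  H_1 ≅ Z ⊕ Z/2,  H_2 = 0.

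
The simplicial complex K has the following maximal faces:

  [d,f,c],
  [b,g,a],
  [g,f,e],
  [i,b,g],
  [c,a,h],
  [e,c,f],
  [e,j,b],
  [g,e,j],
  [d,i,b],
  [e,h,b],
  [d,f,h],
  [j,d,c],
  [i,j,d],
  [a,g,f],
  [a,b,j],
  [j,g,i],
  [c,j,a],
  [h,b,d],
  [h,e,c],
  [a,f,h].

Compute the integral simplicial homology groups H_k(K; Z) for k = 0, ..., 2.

Order the vertices as a < b < c < d < e < f < g < h < i < j. Listing each simplex with vertices in this order, K has dimension 2 with simplices:

  0-simplices (10): a, b, c, d, e, f, g, h, i, j
  1-simplices (30): ab, ac, af, ag, ah, aj, bd, be, bg, bh, bi, bj, cd, ce, cf, ch, cj, df, dh, di, dj, ef, eg, eh, ej, fg, fh, gi, gj, ij
  2-simplices (20): abg, abj, ach, acj, afg, afh, bdh, bdi, beh, bej, bgi, cdf, cdj, cef, ceh, dfh, dij, efg, egj, gij

Hence C_0 ≅ Z^10, C_1 ≅ Z^30, C_2 ≅ Z^20.

∂_1: C_1 → C_0 sends each edge [p,q] (with p < q) to q − p. For instance
  ∂bi = i − b.
As a 10×30 matrix over Z this has rank 9, with invariant factors (1,1,1,1,1,1,1,1,1).

∂_2: C_2 → C_1 maps a triangle to the signed sum of its edges. For instance
  ∂cdf = df − cf + cd,
  ∂bej = ej − bj + be.
This gives a 30×20 integer matrix of rank 20; reducing to Smith normal form yields diagonal entries (1,1,1,1,1,1,1,1,1,1,1,1,1,1,1,1,1,1,1,2).

Computing H_k = (kernel of ∂_k) / (image of ∂_{k+1}):

  H_0: rank C_0 − rank ∂_1 = 10 − 9 = 1, and the invariant factors of ∂_1 are all 1, so H_0 = Z.
  H_1: rank ker ∂_1 − rank ∂_2 = (30 − 9) − 20 = 1, and ∂_2 has invariant factor 2 > 1, so H_1 = Z ⊕ Z/2Z.
  H_2: rank ker ∂_2 − rank ∂_3 = (20 − 20) − 0 = 0, and there is no ∂_3, so H_2 = 0.

H_0 = Z,  H_1 = Z ⊕ Z/2Z,  H_2 = 0.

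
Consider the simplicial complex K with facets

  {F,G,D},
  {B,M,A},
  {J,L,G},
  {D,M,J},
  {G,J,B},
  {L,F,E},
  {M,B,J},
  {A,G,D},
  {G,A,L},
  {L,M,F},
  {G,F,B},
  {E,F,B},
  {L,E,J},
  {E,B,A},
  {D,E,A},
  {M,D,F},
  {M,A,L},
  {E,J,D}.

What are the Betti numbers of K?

b_0 = 1, b_1 = 2, b_2 = 1.

We work with the vertex ordering A < B < D < E < F < G < J < L < M. The simplices of K, each written with vertices in increasing order, are:

  0-simplices (9): A, B, D, E, F, G, J, L, M
  1-simplices (27): AB, AD, AE, AG, AL, AM, BE, BF, BG, BJ, BM, DE, DF, DG, DJ, DM, EF, EJ, EL, FG, FL, FM, GJ, GL, JL, JM, LM
  2-simplices (18): ABE, ABM, ADE, ADG, AGL, ALM, BEF, BFG, BGJ, BJM, DEJ, DFG, DFM, DJM, EFL, EJL, FLM, GJL

Hence C_0 ≅ Z^9, C_1 ≅ Z^27, C_2 ≅ Z^18.

Boundary ∂_1: C_1 → C_0 maps an edge to its endpoints' difference, ∂[p,q] = q − p. For instance
  ∂DM = M − D.
The resulting 9×27 matrix has rank 8, and its Smith normal form has invariant factors (1,1,1,1,1,1,1,1).

∂_2: C_2 → C_1 maps a triangle to the signed sum of its edges. For instance
  ∂FLM = LM − FM + FL,
  ∂AGL = GL − AL + AG.
As a 27×18 matrix over Z this has rank 17, with invariant factors (1,1,1,1,1,1,1,1,1,1,1,1,1,1,1,1,1).

Reading off H_k = ker ∂_k / im ∂_{k+1}:

  H_0: rank C_0 − rank ∂_1 = 9 − 8 = 1, and the invariant factors of ∂_1 are all 1, so H_0 = Z.
  H_1: rank ker ∂_1 − rank ∂_2 = (27 − 8) − 17 = 2, and the invariant factors of ∂_2 are all 1, so H_1 = Z^2.
  H_2: rank ker ∂_2 − rank ∂_3 = (18 − 17) − 0 = 1, and there is no ∂_3, so H_2 = Z.

(K is a triangulation of the torus T^2.)

Hence the Betti numbers are b_0 = 1, b_1 = 2, b_2 = 1.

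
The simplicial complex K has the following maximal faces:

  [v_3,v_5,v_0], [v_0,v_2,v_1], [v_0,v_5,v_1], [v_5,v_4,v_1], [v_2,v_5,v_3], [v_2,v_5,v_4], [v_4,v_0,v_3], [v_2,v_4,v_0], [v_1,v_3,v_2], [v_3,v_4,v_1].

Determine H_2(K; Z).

H_2 ≅ 0.

Fix the vertex order v_0 < v_1 < v_2 < v_3 < v_4 < v_5 and write every simplex with vertices in increasing order. Then dim K = 2 and the simplices of K are:

  0-simplices (6): [v_0], [v_1], [v_2], [v_3], [v_4], [v_5]
  1-simplices (15): (15 of them)
  2-simplices (10): [v_0,v_1,v_2], [v_0,v_1,v_5], [v_0,v_2,v_4], [v_0,v_3,v_4], [v_0,v_3,v_5], [v_1,v_2,v_3], [v_1,v_3,v_4], [v_1,v_4,v_5], [v_2,v_3,v_5], [v_2,v_4,v_5]

so the chain groups are C_0 ≅ Z^6, C_1 ≅ Z^15, C_2 ≅ Z^10.

∂_1: C_1 → C_0 maps an edge to its endpoints' difference, ∂[p,q] = q − p.
This gives a 6×15 integer matrix of rank 5; reducing to Smith normal form yields diagonal entries (1,1,1,1,1).

∂_2: C_2 → C_1 acts by ∂[p,q,r] = [q,r] − [p,r] + [p,q]. For instance
  ∂[v_2,v_4,v_5] = [v_4,v_5] − [v_2,v_5] + [v_2,v_4],
  ∂[v_0,v_1,v_2] = [v_1,v_2] − [v_0,v_2] + [v_0,v_1].
This gives a 15×10 integer matrix of rank 10; reducing to Smith normal form yields diagonal entries (1,1,1,1,1,1,1,1,1,2).

Reading off H_k = ker ∂_k / im ∂_{k+1}:

  H_2: rank ker ∂_2 − rank ∂_3 = (10 − 10) − 0 = 0, and there is no ∂_3, so H_2 ≅ 0.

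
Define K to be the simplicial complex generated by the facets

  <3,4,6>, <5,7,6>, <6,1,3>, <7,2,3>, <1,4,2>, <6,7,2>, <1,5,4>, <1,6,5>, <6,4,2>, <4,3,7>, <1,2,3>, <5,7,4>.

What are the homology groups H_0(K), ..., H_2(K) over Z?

H_0 = Z,  H_1 = Z/2,  H_2 = 0.

Order the vertices as 1 < 2 < 3 < 4 < 5 < 6 < 7. Listing each simplex with vertices in this order, K has dimension 2 with simplices:

  0-simplices (7): [1], [2], [3], [4], [5], [6], [7]
  1-simplices (18): [1,2], [1,3], [1,4], [1,5], [1,6], [2,3], [2,4], [2,6], [2,7], [3,4], [3,6], [3,7], [4,5], [4,6], [4,7], [5,6], [5,7], [6,7]
  2-simplices (12): [1,2,3], [1,2,4], [1,3,6], [1,4,5], [1,5,6], [2,3,7], [2,4,6], [2,6,7], [3,4,6], [3,4,7], [4,5,7], [5,6,7]

giving chain groups C_0 ≅ Z^7, C_1 ≅ Z^18, C_2 ≅ Z^12.

Boundary ∂_1: C_1 → C_0 is given by ∂[p,q] = [q] − [p]. For instance
  ∂[2,3] = [3] − [2].
As a 7×18 matrix over Z this has rank 6, with invariant factors (1,1,1,1,1,1).

Boundary ∂_2: C_2 → C_1 maps a triangle to the signed sum of its edges. For instance
  ∂[4,5,7] = [5,7] − [4,7] + [4,5],
  ∂[5,6,7] = [6,7] − [5,7] + [5,6].
The 18×12 boundary matrix has rank 12 and Smith normal form diag(1,1,1,1,1,1,1,1,1,1,1,2).

From H_k ≅ ker(∂_k) / im(∂_{k+1}) we obtain:

  H_0: rank C_0 − rank ∂_1 = 7 − 6 = 1, and the invariant factors of ∂_1 are all 1, so H_0 ≅ Z.
  H_1: rank ker ∂_1 − rank ∂_2 = (18 − 6) − 12 = 0, and ∂_2 has invariant factor 2 > 1, so H_1 ≅ Z/2.
  H_2: rank ker ∂_2 − rank ∂_3 = (12 − 12) − 0 = 0, and there is no ∂_3, so H_2 ≅ 0.

As a check, the Euler characteristic is 7 − 18 + 12 = 1, which agrees with 1 − 0 + 0 = 1.
(K is a triangulation of the real projective plane RP^2.)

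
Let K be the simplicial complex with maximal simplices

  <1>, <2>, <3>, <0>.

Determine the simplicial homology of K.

H_0 = Z^4.

Take the total order 0 < 1 < 2 < 3 on the vertex set. Then K (dimension 0) consists of the simplices:

  0-simplices (4): [0], [1], [2], [3]

giving chain groups C_0 ≅ Z^4.

From H_k ≅ ker(∂_k) / im(∂_{k+1}) we obtain:

  H_0: rank C_0 − rank ∂_1 = 4 − 0 = 4, and there is no ∂_1, so H_0 ≅ Z^4.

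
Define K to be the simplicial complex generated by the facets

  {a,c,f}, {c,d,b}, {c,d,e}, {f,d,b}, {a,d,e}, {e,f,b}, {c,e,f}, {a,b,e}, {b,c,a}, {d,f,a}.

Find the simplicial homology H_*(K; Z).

Fix the vertex order a < b < c < d < e < f and write every simplex with vertices in increasing order. Then dim K = 2 and the simplices of K are:

  0-simplices (6): a, b, c, d, e, f
  1-simplices (15): ab, ac, ad, ae, af, bc, bd, be, bf, cd, ce, cf, de, df, ef
  2-simplices (10): abc, abe, acf, ade, adf, bcd, bdf, bef, cde, cef

so the chain groups are C_0 ≅ Z^6, C_1 ≅ Z^15, C_2 ≅ Z^10.

∂_1: C_1 → C_0 is given by ∂[p,q] = [q] − [p].
As a 6×15 matrix over Z this has rank 5, with invariant factors (1,1,1,1,1).

The boundary map ∂_2: C_2 → C_1 maps a triangle to the signed sum of its edges. For instance
  ∂abe = be − ae + ab,
  ∂acf = cf − af + ac.
As a 15×10 matrix over Z this has rank 10, with invariant factors (1,1,1,1,1,1,1,1,1,2).

From H_k ≅ ker(∂_k) / im(∂_{k+1}) we obtain:

  H_0: rank C_0 − rank ∂_1 = 6 − 5 = 1, and the invariant factors of ∂_1 are all 1, so H_0 ≅ Z.
  H_1: rank ker ∂_1 − rank ∂_2 = (15 − 5) − 10 = 0, and ∂_2 has invariant factor 2 > 1, so H_1 ≅ Z/2Z.
  H_2: rank ker ∂_2 − rank ∂_3 = (10 − 10) − 0 = 0, and there is no ∂_3, so H_2 ≅ 0.

H_0 ≅ Z,  H_1 ≅ Z/2Z,  H_2 = 0.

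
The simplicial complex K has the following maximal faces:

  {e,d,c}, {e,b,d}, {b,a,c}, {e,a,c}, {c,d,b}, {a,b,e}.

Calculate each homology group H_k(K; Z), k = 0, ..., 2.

Order the vertices as a < b < c < d < e. Listing each simplex with vertices in this order, K has dimension 2 with simplices:

  0-simplices (5): a, b, c, d, e
  1-simplices (9): ab, ac, ae, bc, bd, be, cd, ce, de
  2-simplices (6): abc, abe, ace, bcd, bde, cde

so the chain groups are C_0 ≅ Z^5, C_1 ≅ Z^9, C_2 ≅ Z^6.

∂_1: C_1 → C_0 is given by ∂[p,q] = [q] − [p]. For instance
  ∂be = e − b.
As a 5×9 matrix over Z this has rank 4, with invariant factors (1,1,1,1).

The boundary map ∂_2: C_2 → C_1 acts by ∂[p,q,r] = [q,r] − [p,r] + [p,q]. For instance
  ∂abe = be − ae + ab,
  ∂cde = de − ce + cd.
This gives a 9×6 integer matrix of rank 5; reducing to Smith normal form yields diagonal entries (1,1,1,1,1).

Now H_k = ker ∂_k / im ∂_{k+1}, so:

  H_0: rank C_0 − rank ∂_1 = 5 − 4 = 1, and the invariant factors of ∂_1 are all 1, so H_0 ≅ Z.
  H_1: rank ker ∂_1 − rank ∂_2 = (9 − 4) − 5 = 0, and the invariant factors of ∂_2 are all 1, so H_1 ≅ 0.
  H_2: rank ker ∂_2 − rank ∂_3 = (6 − 5) − 0 = 1, and there is no ∂_3, so H_2 ≅ Z.

H_0 = Z,  H_1 = 0,  H_2 = Z.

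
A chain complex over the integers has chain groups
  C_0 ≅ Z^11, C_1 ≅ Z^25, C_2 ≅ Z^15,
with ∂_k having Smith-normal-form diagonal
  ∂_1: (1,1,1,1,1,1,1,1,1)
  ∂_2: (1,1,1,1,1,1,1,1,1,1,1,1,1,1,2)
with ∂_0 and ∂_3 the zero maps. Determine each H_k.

H_0 = Z^2,  H_1 = Z ⊕ Z/2,  H_2 = 0.

H_0: b_0 = 11 − 0 − 9 = 2; torsion from ∂_1 factors > 1: none. So H_0 = Z^2.
H_1: b_1 = 25 − 9 − 15 = 1; torsion from ∂_2 factors > 1: [2]. So H_1 = Z ⊕ Z/2.
H_2: b_2 = 15 − 15 − 0 = 0; torsion from ∂_3 factors > 1: none. So H_2 = 0.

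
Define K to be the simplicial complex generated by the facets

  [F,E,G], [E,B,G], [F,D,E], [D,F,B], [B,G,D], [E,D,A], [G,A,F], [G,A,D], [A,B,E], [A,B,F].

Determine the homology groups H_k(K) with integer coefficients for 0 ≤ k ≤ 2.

H_0 ≅ Z,  H_1 ≅ Z/2,  H_2 = 0.

Fix the vertex order A < B < D < E < F < G and write every simplex with vertices in increasing order. Then dim K = 2 and the simplices of K are:

  0-simplices (6): A, B, D, E, F, G
  1-simplices (15): AB, AD, AE, AF, AG, BD, BE, BF, BG, DE, DF, DG, EF, EG, FG
  2-simplices (10): ABE, ABF, ADE, ADG, AFG, BDF, BDG, BEG, DEF, EFG

Hence C_0 ≅ Z^6, C_1 ≅ Z^15, C_2 ≅ Z^10.

Boundary ∂_1: C_1 → C_0 is given by ∂[p,q] = [q] − [p].
This gives a 6×15 integer matrix of rank 5; reducing to Smith normal form yields diagonal entries (1,1,1,1,1).

∂_2: C_2 → C_1 sends each 2-simplex [p,q,r] to [q,r] − [p,r] + [p,q]. For instance
  ∂ADG = DG − AG + AD,
  ∂DEF = EF − DF + DE.
This gives a 15×10 integer matrix of rank 10; reducing to Smith normal form yields diagonal entries (1,1,1,1,1,1,1,1,1,2).

Now H_k = ker ∂_k / im ∂_{k+1}, so:

  H_0: rank C_0 − rank ∂_1 = 6 − 5 = 1, and the invariant factors of ∂_1 are all 1, so H_0 = Z.
  H_1: rank ker ∂_1 − rank ∂_2 = (15 − 5) − 10 = 0, and ∂_2 has invariant factor 2 > 1, so H_1 = Z/2.
  H_2: rank ker ∂_2 − rank ∂_3 = (10 − 10) − 0 = 0, and there is no ∂_3, so H_2 = 0.

(K is a triangulation of the real projective plane RP^2.)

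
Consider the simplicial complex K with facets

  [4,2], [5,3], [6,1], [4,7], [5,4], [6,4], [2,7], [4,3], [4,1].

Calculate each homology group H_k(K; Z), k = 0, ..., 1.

Order the vertices as 1 < 2 < 3 < 4 < 5 < 6 < 7. Listing each simplex with vertices in this order, K has dimension 1 with simplices:

  0-simplices (7): [1], [2], [3], [4], [5], [6], [7]
  1-simplices (9): [1,4], [1,6], [2,4], [2,7], [3,4], [3,5], [4,5], [4,6], [4,7]

giving chain groups C_0 ≅ Z^7, C_1 ≅ Z^9.

Boundary ∂_1: C_1 → C_0 sends each edge [p,q] (with p < q) to q − p.
This gives a 7×9 integer matrix of rank 6; reducing to Smith normal form yields diagonal entries (1,1,1,1,1,1).

Computing H_k = (kernel of ∂_k) / (image of ∂_{k+1}):

  H_0: rank C_0 − rank ∂_1 = 7 − 6 = 1, and the invariant factors of ∂_1 are all 1, so H_0 ≅ Z.
  H_1: rank ker ∂_1 − rank ∂_2 = (9 − 6) − 0 = 3, and there is no ∂_2, so H_1 ≅ Z^3.

(K is a triangulation of a wedge of 3 circles.)

H_0 ≅ Z,  H_1 ≅ Z^3.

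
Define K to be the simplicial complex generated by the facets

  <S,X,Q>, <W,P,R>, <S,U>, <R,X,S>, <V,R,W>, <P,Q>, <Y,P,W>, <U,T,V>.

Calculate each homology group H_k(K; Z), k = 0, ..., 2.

H_0 ≅ Z,  H_1 ≅ Z^2,  H_2 = 0.

We work with the vertex ordering P < Q < R < S < T < U < V < W < X < Y. The simplices of K, each written with vertices in increasing order, are:

  0-simplices (10): P, Q, R, S, T, U, V, W, X, Y
  1-simplices (17): PQ, PR, PW, PY, QS, QX, RS, RV, RW, RX, SU, SX, TU, TV, UV, VW, WY
  2-simplices (6): PRW, PWY, QSX, RSX, RVW, TUV

Hence C_0 ≅ Z^10, C_1 ≅ Z^17, C_2 ≅ Z^6.

∂_1: C_1 → C_0 sends each edge [p,q] (with p < q) to q − p.
This gives a 10×17 integer matrix of rank 9; reducing to Smith normal form yields diagonal entries (1,1,1,1,1,1,1,1,1).

Boundary ∂_2: C_2 → C_1 sends each 2-simplex [p,q,r] to [q,r] − [p,r] + [p,q]. For instance
  ∂TUV = UV − TV + TU,
  ∂PRW = RW − PW + PR.
This gives a 17×6 integer matrix of rank 6; reducing to Smith normal form yields diagonal entries (1,1,1,1,1,1).

From H_k ≅ ker(∂_k) / im(∂_{k+1}) we obtain:

  H_0: rank C_0 − rank ∂_1 = 10 − 9 = 1, and the invariant factors of ∂_1 are all 1, so H_0 ≅ Z.
  H_1: rank ker ∂_1 − rank ∂_2 = (17 − 9) − 6 = 2, and the invariant factors of ∂_2 are all 1, so H_1 ≅ Z^2.
  H_2: rank ker ∂_2 − rank ∂_3 = (6 − 6) − 0 = 0, and there is no ∂_3, so H_2 ≅ 0.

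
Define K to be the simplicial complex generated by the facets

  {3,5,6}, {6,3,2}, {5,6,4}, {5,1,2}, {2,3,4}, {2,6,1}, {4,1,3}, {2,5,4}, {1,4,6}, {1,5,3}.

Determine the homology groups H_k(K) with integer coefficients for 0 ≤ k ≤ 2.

Order the vertices as 1 < 2 < 3 < 4 < 5 < 6. Listing each simplex with vertices in this order, K has dimension 2 with simplices:

  0-simplices (6): [1], [2], [3], [4], [5], [6]
  1-simplices (15): [1,2], [1,3], [1,4], [1,5], [1,6], [2,3], [2,4], [2,5], [2,6], [3,4], [3,5], [3,6], [4,5], [4,6], [5,6]
  2-simplices (10): [1,2,5], [1,2,6], [1,3,4], [1,3,5], [1,4,6], [2,3,4], [2,3,6], [2,4,5], [3,5,6], [4,5,6]

giving chain groups C_0 ≅ Z^6, C_1 ≅ Z^15, C_2 ≅ Z^10.

Boundary ∂_1: C_1 → C_0 maps an edge to its endpoints' difference, ∂[p,q] = q − p. For instance
  ∂[1,2] = [2] − [1].
As a 6×15 matrix over Z this has rank 5, with invariant factors (1,1,1,1,1).

The boundary map ∂_2: C_2 → C_1 acts by ∂[p,q,r] = [q,r] − [p,r] + [p,q]. For instance
  ∂[2,3,4] = [3,4] − [2,4] + [2,3],
  ∂[2,3,6] = [3,6] − [2,6] + [2,3].
This gives a 15×10 integer matrix of rank 10; reducing to Smith normal form yields diagonal entries (1,1,1,1,1,1,1,1,1,2).

Computing H_k = (kernel of ∂_k) / (image of ∂_{k+1}):

  H_0: rank C_0 − rank ∂_1 = 6 − 5 = 1, and the invariant factors of ∂_1 are all 1, so H_0 ≅ Z.
  H_1: rank ker ∂_1 − rank ∂_2 = (15 − 5) − 10 = 0, and ∂_2 has invariant factor 2 > 1, so H_1 ≅ Z/2.
  H_2: rank ker ∂_2 − rank ∂_3 = (10 − 10) − 0 = 0, and there is no ∂_3, so H_2 ≅ 0.

H_0 = Z,  H_1 = Z/2,  H_2 = 0.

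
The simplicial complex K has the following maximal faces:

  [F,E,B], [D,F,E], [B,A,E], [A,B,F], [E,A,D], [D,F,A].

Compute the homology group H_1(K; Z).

Order the vertices as A < B < D < E < F. Listing each simplex with vertices in this order, K has dimension 2 with simplices:

  0-simplices (5): A, B, D, E, F
  1-simplices (9): AB, AD, AE, AF, BE, BF, DE, DF, EF
  2-simplices (6): ABE, ABF, ADE, ADF, BEF, DEF

so the chain groups are C_0 ≅ Z^5, C_1 ≅ Z^9, C_2 ≅ Z^6.

The boundary map ∂_1: C_1 → C_0 is given by ∂[p,q] = [q] − [p]. For instance
  ∂DF = F − D.
The 5×9 boundary matrix has rank 4 and Smith normal form diag(1,1,1,1).

∂_2: C_2 → C_1 maps a triangle to the signed sum of its edges. For instance
  ∂ADF = DF − AF + AD,
  ∂ADE = DE − AE + AD.
The resulting 9×6 matrix has rank 5, and its Smith normal form has invariant factors (1,1,1,1,1).

Now H_k = ker ∂_k / im ∂_{k+1}, so:

  H_1: rank ker ∂_1 − rank ∂_2 = (9 − 4) − 5 = 0, and the invariant factors of ∂_2 are all 1, so H_1 ≅ 0.

H_1 ≅ 0.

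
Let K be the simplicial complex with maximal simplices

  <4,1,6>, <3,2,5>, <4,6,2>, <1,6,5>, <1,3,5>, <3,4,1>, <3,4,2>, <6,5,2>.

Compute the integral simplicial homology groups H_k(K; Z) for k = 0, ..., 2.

H_0 = Z,  H_1 = 0,  H_2 = Z.

Take the total order 1 < 2 < 3 < 4 < 5 < 6 on the vertex set. Then K (dimension 2) consists of the simplices:

  0-simplices (6): [1], [2], [3], [4], [5], [6]
  1-simplices (12): [1,3], [1,4], [1,5], [1,6], [2,3], [2,4], [2,5], [2,6], [3,4], [3,5], [4,6], [5,6]
  2-simplices (8): [1,3,4], [1,3,5], [1,4,6], [1,5,6], [2,3,4], [2,3,5], [2,4,6], [2,5,6]

Hence C_0 ≅ Z^6, C_1 ≅ Z^12, C_2 ≅ Z^8.

Boundary ∂_1: C_1 → C_0 sends each edge [p,q] (with p < q) to q − p. For instance
  ∂[2,3] = [3] − [2].
This gives a 6×12 integer matrix of rank 5; reducing to Smith normal form yields diagonal entries (1,1,1,1,1).

Boundary ∂_2: C_2 → C_1 acts by ∂[p,q,r] = [q,r] − [p,r] + [p,q]. For instance
  ∂[2,3,5] = [3,5] − [2,5] + [2,3],
  ∂[1,3,4] = [3,4] − [1,4] + [1,3].
As a 12×8 matrix over Z this has rank 7, with invariant factors (1,1,1,1,1,1,1).

Computing H_k = (kernel of ∂_k) / (image of ∂_{k+1}):

  H_0: rank C_0 − rank ∂_1 = 6 − 5 = 1, and the invariant factors of ∂_1 are all 1, so H_0 = Z.
  H_1: rank ker ∂_1 − rank ∂_2 = (12 − 5) − 7 = 0, and the invariant factors of ∂_2 are all 1, so H_1 = 0.
  H_2: rank ker ∂_2 − rank ∂_3 = (8 − 7) − 0 = 1, and there is no ∂_3, so H_2 = Z.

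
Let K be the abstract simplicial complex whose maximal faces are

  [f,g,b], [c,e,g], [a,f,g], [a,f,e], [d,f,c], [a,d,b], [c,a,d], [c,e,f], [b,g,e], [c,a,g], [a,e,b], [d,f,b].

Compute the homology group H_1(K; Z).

Take the total order a < b < c < d < e < f < g on the vertex set. Then K (dimension 2) consists of the simplices:

  0-simplices (7): a, b, c, d, e, f, g
  1-simplices (18): ab, ac, ad, ae, af, ag, bd, be, bf, bg, cd, ce, cf, cg, df, ef, eg, fg
  2-simplices (12): abd, abe, acd, acg, aef, afg, bdf, beg, bfg, cdf, cef, ceg

Hence C_0 ≅ Z^7, C_1 ≅ Z^18, C_2 ≅ Z^12.

∂_1: C_1 → C_0 maps an edge to its endpoints' difference, ∂[p,q] = q − p.
This gives a 7×18 integer matrix of rank 6; reducing to Smith normal form yields diagonal entries (1,1,1,1,1,1).

∂_2: C_2 → C_1 acts by ∂[p,q,r] = [q,r] − [p,r] + [p,q]. For instance
  ∂abe = be − ae + ab,
  ∂ceg = eg − cg + ce.
As a 18×12 matrix over Z this has rank 12, with invariant factors (1,1,1,1,1,1,1,1,1,1,1,2).

Reading off H_k = ker ∂_k / im ∂_{k+1}:

  H_1: rank ker ∂_1 − rank ∂_2 = (18 − 6) − 12 = 0, and ∂_2 has invariant factor 2 > 1, so H_1 ≅ Z_2.

H_1 = Z_2.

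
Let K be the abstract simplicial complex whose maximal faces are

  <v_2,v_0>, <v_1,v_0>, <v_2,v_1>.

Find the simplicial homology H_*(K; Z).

K has 3 vertices, 3 edges.
rank ∂_0 = 0, rank ∂_1 = 2 ⇒ b_0 = 3 − 0 − 2 = 1; all invariant factors of ∂_1 are 1 so no torsion. So H_0 = Z.
rank ∂_1 = 2, rank ∂_2 = 0 ⇒ b_1 = 3 − 2 − 0 = 1. So H_1 = Z.

H_0 = Z,  H_1 = Z.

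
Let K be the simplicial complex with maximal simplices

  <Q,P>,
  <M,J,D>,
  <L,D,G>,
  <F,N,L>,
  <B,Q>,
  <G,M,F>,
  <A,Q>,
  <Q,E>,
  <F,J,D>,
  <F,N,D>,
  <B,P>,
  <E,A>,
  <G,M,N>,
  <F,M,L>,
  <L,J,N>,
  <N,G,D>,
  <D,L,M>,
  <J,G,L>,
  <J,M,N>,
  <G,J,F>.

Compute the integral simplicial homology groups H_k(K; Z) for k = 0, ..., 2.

H_0 = Z^2,  H_1 = Z^4,  H_2 = Z.

Fix the vertex order A < B < D < E < F < G < J < L < M < N < P < Q and write every simplex with vertices in increasing order. Then dim K = 2 and the simplices of K are:

  0-simplices (12): A, B, D, E, F, G, J, L, M, N, P, Q
  1-simplices (27): AE, AQ, BP, BQ, DF, DG, DJ, DL, DM, DN, EQ, FG, FJ, FL, FM, FN, GJ, GL, GM, GN, JL, JM, JN, LM, LN, MN, PQ
  2-simplices (14): DFJ, DFN, DGL, DGN, DJM, DLM, FGJ, FGM, FLM, FLN, GJL, GMN, JLN, JMN

so the chain groups are C_0 ≅ Z^12, C_1 ≅ Z^27, C_2 ≅ Z^14.

Boundary ∂_1: C_1 → C_0 is given by ∂[p,q] = [q] − [p]. For instance
  ∂GM = M − G.
The resulting 12×27 matrix has rank 10, and its Smith normal form has invariant factors (1,1,1,1,1,1,1,1,1,1).

∂_2: C_2 → C_1 sends each 2-simplex [p,q,r] to [q,r] − [p,r] + [p,q]. For instance
  ∂GMN = MN − GN + GM,
  ∂GJL = JL − GL + GJ.
This gives a 27×14 integer matrix of rank 13; reducing to Smith normal form yields diagonal entries (1,1,1,1,1,1,1,1,1,1,1,1,1).

Now H_k = ker ∂_k / im ∂_{k+1}, so:

  H_0: rank C_0 − rank ∂_1 = 12 − 10 = 2, and the invariant factors of ∂_1 are all 1, so H_0 ≅ Z^2.
  H_1: rank ker ∂_1 − rank ∂_2 = (27 − 10) − 13 = 4, and the invariant factors of ∂_2 are all 1, so H_1 ≅ Z^4.
  H_2: rank ker ∂_2 − rank ∂_3 = (14 − 13) − 0 = 1, and there is no ∂_3, so H_2 ≅ Z.

As a check, the Euler characteristic is 12 − 27 + 14 = -1, which agrees with 2 − 4 + 1 = -1.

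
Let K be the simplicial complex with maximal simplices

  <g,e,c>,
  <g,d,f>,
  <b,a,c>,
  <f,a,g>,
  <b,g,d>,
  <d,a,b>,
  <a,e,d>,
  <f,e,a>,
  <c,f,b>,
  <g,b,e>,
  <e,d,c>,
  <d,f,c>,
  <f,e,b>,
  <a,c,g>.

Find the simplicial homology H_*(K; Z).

H_0 = Z,  H_1 = Z^2,  H_2 = Z.

Take the total order a < b < c < d < e < f < g on the vertex set. Then K (dimension 2) consists of the simplices:

  0-simplices (7): a, b, c, d, e, f, g
  1-simplices (21): ab, ac, ad, ae, af, ag, bc, bd, be, bf, bg, cd, ce, cf, cg, de, df, dg, ef, eg, fg
  2-simplices (14): abc, abd, acg, ade, aef, afg, bcf, bdg, bef, beg, cde, cdf, ceg, dfg

giving chain groups C_0 ≅ Z^7, C_1 ≅ Z^21, C_2 ≅ Z^14.

Boundary ∂_1: C_1 → C_0 maps an edge to its endpoints' difference, ∂[p,q] = q − p.
The 7×21 boundary matrix has rank 6 and Smith normal form diag(1,1,1,1,1,1).

Boundary ∂_2: C_2 → C_1 acts by ∂[p,q,r] = [q,r] − [p,r] + [p,q]. For instance
  ∂ade = de − ae + ad,
  ∂bdg = dg − bg + bd.
This gives a 21×14 integer matrix of rank 13; reducing to Smith normal form yields diagonal entries (1,1,1,1,1,1,1,1,1,1,1,1,1).

Reading off H_k = ker ∂_k / im ∂_{k+1}:

  H_0: rank C_0 − rank ∂_1 = 7 − 6 = 1, and the invariant factors of ∂_1 are all 1, so H_0 = Z.
  H_1: rank ker ∂_1 − rank ∂_2 = (21 − 6) − 13 = 2, and the invariant factors of ∂_2 are all 1, so H_1 = Z^2.
  H_2: rank ker ∂_2 − rank ∂_3 = (14 − 13) − 0 = 1, and there is no ∂_3, so H_2 = Z.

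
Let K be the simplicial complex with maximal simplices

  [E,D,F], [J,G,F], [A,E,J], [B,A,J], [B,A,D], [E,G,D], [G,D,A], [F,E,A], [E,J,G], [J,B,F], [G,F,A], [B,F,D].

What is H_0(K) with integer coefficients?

Take the total order A < B < D < E < F < G < J on the vertex set. Then K (dimension 2) consists of the simplices:

  0-simplices (7): A, B, D, E, F, G, J
  1-simplices (18): AB, AD, AE, AF, AG, AJ, BD, BF, BJ, DE, DF, DG, EF, EG, EJ, FG, FJ, GJ
  2-simplices (12): ABD, ABJ, ADG, AEF, AEJ, AFG, BDF, BFJ, DEF, DEG, EGJ, FGJ

Hence C_0 ≅ Z^7, C_1 ≅ Z^18, C_2 ≅ Z^12.

∂_1: C_1 → C_0 is given by ∂[p,q] = [q] − [p].
The resulting 7×18 matrix has rank 6, and its Smith normal form has invariant factors (1,1,1,1,1,1).

∂_2: C_2 → C_1 sends each 2-simplex [p,q,r] to [q,r] − [p,r] + [p,q]. For instance
  ∂AEF = EF − AF + AE,
  ∂DEF = EF − DF + DE.
The 18×12 boundary matrix has rank 12 and Smith normal form diag(1,1,1,1,1,1,1,1,1,1,1,2).

Reading off H_k = ker ∂_k / im ∂_{k+1}:

  H_0: rank C_0 − rank ∂_1 = 7 − 6 = 1, and the invariant factors of ∂_1 are all 1, so H_0 = Z.

H_0 = Z.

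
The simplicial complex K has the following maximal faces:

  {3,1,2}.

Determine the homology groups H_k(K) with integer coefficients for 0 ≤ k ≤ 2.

H_0 ≅ Z,  H_1 = 0,  H_2 = 0.

K has 3 vertices, 3 edges, 1 triangle.
rank ∂_0 = 0, rank ∂_1 = 2 ⇒ b_0 = 3 − 0 − 2 = 1; all invariant factors of ∂_1 are 1 so no torsion. So H_0 ≅ Z.
rank ∂_1 = 2, rank ∂_2 = 1 ⇒ b_1 = 3 − 2 − 1 = 0; all invariant factors of ∂_2 are 1 so no torsion. So H_1 ≅ 0.
rank ∂_2 = 1, rank ∂_3 = 0 ⇒ b_2 = 1 − 1 − 0 = 0. So H_2 ≅ 0.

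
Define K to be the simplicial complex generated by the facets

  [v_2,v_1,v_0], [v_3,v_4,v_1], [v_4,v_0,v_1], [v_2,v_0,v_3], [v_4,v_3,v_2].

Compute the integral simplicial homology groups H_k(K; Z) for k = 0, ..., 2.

H_0 = Z,  H_1 = Z,  H_2 = 0.

We work with the vertex ordering v_0 < v_1 < v_2 < v_3 < v_4. The simplices of K, each written with vertices in increasing order, are:

  0-simplices (5): [v_0], [v_1], [v_2], [v_3], [v_4]
  1-simplices (10): [v_0,v_1], [v_0,v_2], [v_0,v_3], [v_0,v_4], [v_1,v_2], [v_1,v_3], [v_1,v_4], [v_2,v_3], [v_2,v_4], [v_3,v_4]
  2-simplices (5): [v_0,v_1,v_2], [v_0,v_1,v_4], [v_0,v_2,v_3], [v_1,v_3,v_4], [v_2,v_3,v_4]

giving chain groups C_0 ≅ Z^5, C_1 ≅ Z^10, C_2 ≅ Z^5.

∂_1: C_1 → C_0 sends each edge [p,q] (with p < q) to q − p.
As a 5×10 matrix over Z this has rank 4, with invariant factors (1,1,1,1).

∂_2: C_2 → C_1 sends each 2-simplex [p,q,r] to [q,r] − [p,r] + [p,q]. For instance
  ∂[v_1,v_3,v_4] = [v_3,v_4] − [v_1,v_4] + [v_1,v_3],
  ∂[v_0,v_1,v_4] = [v_1,v_4] − [v_0,v_4] + [v_0,v_1].
The resulting 10×5 matrix has rank 5, and its Smith normal form has invariant factors (1,1,1,1,1).

Reading off H_k = ker ∂_k / im ∂_{k+1}:

  H_0: rank C_0 − rank ∂_1 = 5 − 4 = 1, and the invariant factors of ∂_1 are all 1, so H_0 = Z.
  H_1: rank ker ∂_1 − rank ∂_2 = (10 − 4) − 5 = 1, and the invariant factors of ∂_2 are all 1, so H_1 = Z.
  H_2: rank ker ∂_2 − rank ∂_3 = (5 − 5) − 0 = 0, and there is no ∂_3, so H_2 = 0.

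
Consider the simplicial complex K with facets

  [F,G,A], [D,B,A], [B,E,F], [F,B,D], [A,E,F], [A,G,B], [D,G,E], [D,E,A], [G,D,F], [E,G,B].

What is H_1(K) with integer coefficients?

H_1 ≅ Z/2.

Order the vertices as A < B < D < E < F < G. Listing each simplex with vertices in this order, K has dimension 2 with simplices:

  0-simplices (6): A, B, D, E, F, G
  1-simplices (15): AB, AD, AE, AF, AG, BD, BE, BF, BG, DE, DF, DG, EF, EG, FG
  2-simplices (10): ABD, ABG, ADE, AEF, AFG, BDF, BEF, BEG, DEG, DFG

Hence C_0 ≅ Z^6, C_1 ≅ Z^15, C_2 ≅ Z^10.

Boundary ∂_1: C_1 → C_0 sends each edge [p,q] (with p < q) to q − p. For instance
  ∂DG = G − D.
The 6×15 boundary matrix has rank 5 and Smith normal form diag(1,1,1,1,1).

Boundary ∂_2: C_2 → C_1 maps a triangle to the signed sum of its edges. For instance
  ∂BDF = DF − BF + BD,
  ∂BEF = EF − BF + BE.
This gives a 15×10 integer matrix of rank 10; reducing to Smith normal form yields diagonal entries (1,1,1,1,1,1,1,1,1,2).

Now H_k = ker ∂_k / im ∂_{k+1}, so:

  H_1: rank ker ∂_1 − rank ∂_2 = (15 − 5) − 10 = 0, and ∂_2 has invariant factor 2 > 1, so H_1 = Z/2.

(K is a triangulation of the real projective plane RP^2.)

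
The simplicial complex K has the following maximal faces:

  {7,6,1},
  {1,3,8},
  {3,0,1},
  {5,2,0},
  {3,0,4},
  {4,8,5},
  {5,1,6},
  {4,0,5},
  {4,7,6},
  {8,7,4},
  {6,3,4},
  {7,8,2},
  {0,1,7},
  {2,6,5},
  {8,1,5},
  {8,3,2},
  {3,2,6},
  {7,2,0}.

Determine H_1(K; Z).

Take the total order 0 < 1 < 2 < 3 < 4 < 5 < 6 < 7 < 8 on the vertex set. Then K (dimension 2) consists of the simplices:

  0-simplices (9): [0], [1], [2], [3], [4], [5], [6], [7], [8]
  1-simplices (27): (27 of them)
  2-simplices (18): [0,1,3], [0,1,7], [0,2,5], [0,2,7], [0,3,4], [0,4,5], [1,3,8], [1,5,6], [1,5,8], [1,6,7], [2,3,6], [2,3,8], [2,5,6], [2,7,8], [3,4,6], [4,5,8], [4,6,7], [4,7,8]

Hence C_0 ≅ Z^9, C_1 ≅ Z^27, C_2 ≅ Z^18.

Boundary ∂_1: C_1 → C_0 is given by ∂[p,q] = [q] − [p]. For instance
  ∂[1,7] = [7] − [1].
This gives a 9×27 integer matrix of rank 8; reducing to Smith normal form yields diagonal entries (1,1,1,1,1,1,1,1).

Boundary ∂_2: C_2 → C_1 acts by ∂[p,q,r] = [q,r] − [p,r] + [p,q]. For instance
  ∂[2,3,8] = [3,8] − [2,8] + [2,3],
  ∂[2,5,6] = [5,6] − [2,6] + [2,5].
As a 27×18 matrix over Z this has rank 17, with invariant factors (1,1,1,1,1,1,1,1,1,1,1,1,1,1,1,1,1).

Now H_k = ker ∂_k / im ∂_{k+1}, so:

  H_1: rank ker ∂_1 − rank ∂_2 = (27 − 8) − 17 = 2, and the invariant factors of ∂_2 are all 1, so H_1 ≅ Z^2.

H_1 ≅ Z^2.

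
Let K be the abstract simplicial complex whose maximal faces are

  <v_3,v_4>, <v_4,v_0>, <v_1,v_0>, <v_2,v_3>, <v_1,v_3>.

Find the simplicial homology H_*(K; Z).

H_0 = Z,  H_1 = Z.

We work with the vertex ordering v_0 < v_1 < v_2 < v_3 < v_4. The simplices of K, each written with vertices in increasing order, are:

  0-simplices (5): [v_0], [v_1], [v_2], [v_3], [v_4]
  1-simplices (5): [v_0,v_1], [v_0,v_4], [v_1,v_3], [v_2,v_3], [v_3,v_4]

Hence C_0 ≅ Z^5, C_1 ≅ Z^5.

Boundary ∂_1: C_1 → C_0 maps an edge to its endpoints' difference, ∂[p,q] = q − p.
This gives a 5×5 integer matrix of rank 4; reducing to Smith normal form yields diagonal entries (1,1,1,1).

Now H_k = ker ∂_k / im ∂_{k+1}, so:

  H_0: rank C_0 − rank ∂_1 = 5 − 4 = 1, and the invariant factors of ∂_1 are all 1, so H_0 ≅ Z.
  H_1: rank ker ∂_1 − rank ∂_2 = (5 − 4) − 0 = 1, and there is no ∂_2, so H_1 ≅ Z.

As a check, the Euler characteristic is 5 − 5 = 0, which agrees with 1 − 1 = 0.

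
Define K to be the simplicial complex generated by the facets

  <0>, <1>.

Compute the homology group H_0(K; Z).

We work with the vertex ordering 0 < 1. The simplices of K, each written with vertices in increasing order, are:

  0-simplices (2): [0], [1]

Hence C_0 ≅ Z^2.

From H_k ≅ ker(∂_k) / im(∂_{k+1}) we obtain:

  H_0: rank C_0 − rank ∂_1 = 2 − 0 = 2, and there is no ∂_1, so H_0 = Z^2.

H_0 ≅ Z^2.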